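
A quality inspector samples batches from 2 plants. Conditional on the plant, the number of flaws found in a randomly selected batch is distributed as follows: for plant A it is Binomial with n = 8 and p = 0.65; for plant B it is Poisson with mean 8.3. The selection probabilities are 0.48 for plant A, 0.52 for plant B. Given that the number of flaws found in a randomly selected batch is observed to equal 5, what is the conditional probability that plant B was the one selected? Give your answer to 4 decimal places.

Likelihoods P(X=5 | ·): A: 0.278586; B: 0.0815765.
Posterior ∝ prior × likelihood. Numerator for B: 0.52·0.0815765 = 0.0424198.
Normalizing constant: 0.48·0.278586 + 0.52·0.0815765 = 0.176141.
P(B | observation) = 0.0424198 / 0.176141 = 0.240829.

0.2408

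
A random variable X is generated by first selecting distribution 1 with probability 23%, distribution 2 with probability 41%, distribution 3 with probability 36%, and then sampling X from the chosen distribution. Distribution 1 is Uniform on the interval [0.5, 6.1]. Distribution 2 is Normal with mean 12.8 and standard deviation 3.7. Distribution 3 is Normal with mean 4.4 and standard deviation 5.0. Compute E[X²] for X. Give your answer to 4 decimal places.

91.8627

For each component E[X²] = Var + (mean)², giving 1: 13.5033; 2: 177.53; 3: 44.36.
Overall E[X²] = 0.23·13.5033 + 0.41·177.53 + 0.36·44.36 = 91.8627.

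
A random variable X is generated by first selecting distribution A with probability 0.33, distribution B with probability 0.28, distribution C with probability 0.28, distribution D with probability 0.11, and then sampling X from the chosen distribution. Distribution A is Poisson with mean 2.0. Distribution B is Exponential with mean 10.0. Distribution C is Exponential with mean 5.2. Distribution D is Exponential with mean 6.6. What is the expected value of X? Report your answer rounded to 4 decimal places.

5.6420

Component means — A: 2; B: 10; C: 5.2; D: 6.6.
E[X] = 0.33·2 + 0.28·10 + 0.28·5.2 + 0.11·6.6 = 5.642.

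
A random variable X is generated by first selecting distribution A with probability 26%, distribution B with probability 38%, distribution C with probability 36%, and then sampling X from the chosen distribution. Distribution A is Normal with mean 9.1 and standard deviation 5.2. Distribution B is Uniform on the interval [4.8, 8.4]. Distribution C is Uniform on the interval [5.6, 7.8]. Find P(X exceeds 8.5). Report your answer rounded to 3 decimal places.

Conditional on each component, P(X > 8.5): A: 0.54593; B: 0; C: 0.
By total probability, P(X > 8.5) = 0.26·0.54593 + 0.38·0 + 0.36·0 = 0.141942.

0.142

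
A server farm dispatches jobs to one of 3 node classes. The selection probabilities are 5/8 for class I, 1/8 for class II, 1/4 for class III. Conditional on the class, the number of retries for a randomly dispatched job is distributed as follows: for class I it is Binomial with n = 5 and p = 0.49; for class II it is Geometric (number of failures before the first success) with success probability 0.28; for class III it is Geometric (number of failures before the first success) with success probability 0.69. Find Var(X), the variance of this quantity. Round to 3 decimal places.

Per component, I: μ=2.45, E[X²]=7.252; II: μ=2.57143, E[X²]=15.7959; III: μ=0.449275, E[X²]=0.852972.
E[X] = 0.625·2.45 + 0.125·2.57143 + 0.25·0.449275 = 1.965.
E[X²] = 0.625·7.252 + 0.125·15.7959 + 0.25·0.852972 = 6.72023.
Var(X) = E[X²] − (E[X])² = 6.72023 − 3.86121 = 2.85902.

2.859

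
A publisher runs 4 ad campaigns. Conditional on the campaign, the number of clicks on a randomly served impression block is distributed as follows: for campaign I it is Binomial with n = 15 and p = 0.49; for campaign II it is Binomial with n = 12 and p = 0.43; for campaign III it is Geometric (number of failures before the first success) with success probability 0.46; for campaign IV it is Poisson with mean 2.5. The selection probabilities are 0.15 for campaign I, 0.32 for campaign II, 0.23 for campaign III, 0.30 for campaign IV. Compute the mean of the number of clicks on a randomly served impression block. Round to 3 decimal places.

3.774

Component means — I: 7.35; II: 5.16; III: 1.17391; IV: 2.5.
E[X] = 0.15·7.35 + 0.32·5.16 + 0.23·1.17391 + 0.3·2.5 = 3.7737.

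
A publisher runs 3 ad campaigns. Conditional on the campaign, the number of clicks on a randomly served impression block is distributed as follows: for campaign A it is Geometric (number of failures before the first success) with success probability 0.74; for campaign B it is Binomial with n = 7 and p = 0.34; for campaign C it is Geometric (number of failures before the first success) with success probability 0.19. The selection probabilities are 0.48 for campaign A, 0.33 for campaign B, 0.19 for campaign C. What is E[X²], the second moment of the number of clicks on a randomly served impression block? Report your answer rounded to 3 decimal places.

For each component E[X²] = Var + (mean)², giving A: 0.598247; B: 7.2352; C: 40.6122.
Overall E[X²] = 0.48·0.598247 + 0.33·7.2352 + 0.19·40.6122 = 10.3911.

10.391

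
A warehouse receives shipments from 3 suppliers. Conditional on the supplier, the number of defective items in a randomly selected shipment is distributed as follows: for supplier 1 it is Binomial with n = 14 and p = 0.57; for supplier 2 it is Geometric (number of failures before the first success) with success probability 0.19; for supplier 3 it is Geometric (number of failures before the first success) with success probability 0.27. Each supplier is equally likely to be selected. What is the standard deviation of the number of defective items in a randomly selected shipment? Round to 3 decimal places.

Per component, 1: μ=7.98, E[X²]=67.1118; 2: μ=4.26316, E[X²]=40.6122; 3: μ=2.7037, E[X²]=17.3237.
E[X] = 0.333333·7.98 + 0.333333·4.26316 + 0.333333·2.7037 = 4.98229.
E[X²] = 0.333333·67.1118 + 0.333333·40.6122 + 0.333333·17.3237 = 41.6826.
Var(X) = E[X²] − (E[X])² = 41.6826 − 24.8232 = 16.8594.
SD(X) = √16.8594 = 4.10602.

4.106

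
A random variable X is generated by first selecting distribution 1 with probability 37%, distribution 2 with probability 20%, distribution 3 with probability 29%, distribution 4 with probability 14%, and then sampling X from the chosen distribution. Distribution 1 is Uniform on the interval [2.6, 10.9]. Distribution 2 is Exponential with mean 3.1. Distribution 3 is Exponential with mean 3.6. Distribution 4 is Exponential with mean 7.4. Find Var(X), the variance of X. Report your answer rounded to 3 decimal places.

Per component, 1: μ=6.75, E[X²]=51.3033; 2: μ=3.1, E[X²]=19.22; 3: μ=3.6, E[X²]=25.92; 4: μ=7.4, E[X²]=109.52.
E[X] = 0.37·6.75 + 0.2·3.1 + 0.29·3.6 + 0.14·7.4 = 5.1975.
E[X²] = 0.37·51.3033 + 0.2·19.22 + 0.29·25.92 + 0.14·109.52 = 45.6758.
Var(X) = E[X²] − (E[X])² = 45.6758 − 27.014 = 18.6618.

18.662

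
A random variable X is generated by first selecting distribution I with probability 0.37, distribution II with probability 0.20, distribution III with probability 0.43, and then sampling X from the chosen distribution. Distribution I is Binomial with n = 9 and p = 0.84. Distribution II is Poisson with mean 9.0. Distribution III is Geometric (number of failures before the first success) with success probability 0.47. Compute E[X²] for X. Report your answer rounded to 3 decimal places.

For each component E[X²] = Var + (mean)², giving I: 58.3632; II: 90; III: 3.67089.
Overall E[X²] = 0.37·58.3632 + 0.2·90 + 0.43·3.67089 = 41.1729.

41.173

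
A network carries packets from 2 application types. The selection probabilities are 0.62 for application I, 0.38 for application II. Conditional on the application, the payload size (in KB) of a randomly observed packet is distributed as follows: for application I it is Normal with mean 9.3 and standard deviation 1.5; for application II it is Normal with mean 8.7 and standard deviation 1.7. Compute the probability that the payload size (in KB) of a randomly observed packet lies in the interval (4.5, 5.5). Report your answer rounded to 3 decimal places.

0.012

Conditional on each application, P(4.5 < X < 5.5): I: 0.00496203; II: 0.0231495.
By total probability, P(4.5 < X < 5.5) = 0.62·0.00496203 + 0.38·0.0231495 = 0.0118733.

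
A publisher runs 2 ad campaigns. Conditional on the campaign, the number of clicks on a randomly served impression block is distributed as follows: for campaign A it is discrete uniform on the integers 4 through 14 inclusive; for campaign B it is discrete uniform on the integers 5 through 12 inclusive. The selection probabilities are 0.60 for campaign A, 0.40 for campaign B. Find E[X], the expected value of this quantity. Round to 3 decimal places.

Component means — A: 9; B: 8.5.
E[X] = 0.6·9 + 0.4·8.5 = 8.8.

8.800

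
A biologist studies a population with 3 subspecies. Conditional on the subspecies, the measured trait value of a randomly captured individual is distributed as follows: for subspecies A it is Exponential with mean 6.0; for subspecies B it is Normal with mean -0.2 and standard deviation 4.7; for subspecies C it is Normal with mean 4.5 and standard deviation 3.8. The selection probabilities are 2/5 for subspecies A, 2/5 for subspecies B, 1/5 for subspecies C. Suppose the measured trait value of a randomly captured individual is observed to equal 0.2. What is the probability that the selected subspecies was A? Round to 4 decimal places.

Likelihoods f(0.2 | ·): A: 0.161203; B: 0.0845745; C: 0.0553447.
Posterior ∝ prior × likelihood. Numerator for A: 0.4·0.161203 = 0.0644811.
Normalizing constant: 0.4·0.161203 + 0.4·0.0845745 + 0.2·0.0553447 = 0.10938.
P(A | observation) = 0.0644811 / 0.10938 = 0.589515.

0.5895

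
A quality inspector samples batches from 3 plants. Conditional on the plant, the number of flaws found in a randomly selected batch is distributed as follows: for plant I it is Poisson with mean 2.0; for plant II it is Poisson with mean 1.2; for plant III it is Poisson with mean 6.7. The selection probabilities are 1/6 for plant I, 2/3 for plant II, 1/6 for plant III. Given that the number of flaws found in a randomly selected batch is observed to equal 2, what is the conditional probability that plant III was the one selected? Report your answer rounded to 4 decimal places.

Likelihoods P(X=2 | ·): I: 0.270671; II: 0.21686; III: 0.0276278.
Posterior ∝ prior × likelihood. Numerator for III: 0.166667·0.0276278 = 0.00460464.
Normalizing constant: 0.166667·0.270671 + 0.666667·0.21686 + 0.166667·0.0276278 = 0.19429.
P(III | observation) = 0.00460464 / 0.19429 = 0.0236999.

0.0237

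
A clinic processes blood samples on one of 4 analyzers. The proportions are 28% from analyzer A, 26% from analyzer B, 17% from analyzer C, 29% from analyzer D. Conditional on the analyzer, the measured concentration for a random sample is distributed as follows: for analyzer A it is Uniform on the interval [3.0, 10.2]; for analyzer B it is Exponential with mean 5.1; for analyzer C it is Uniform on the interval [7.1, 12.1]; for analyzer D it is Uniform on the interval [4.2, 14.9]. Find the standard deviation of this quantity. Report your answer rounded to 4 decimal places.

3.8445

Per component, A: μ=6.6, E[X²]=47.88; B: μ=5.1, E[X²]=52.02; C: μ=9.6, E[X²]=94.2433; D: μ=9.55, E[X²]=100.743.
E[X] = 0.28·6.6 + 0.26·5.1 + 0.17·9.6 + 0.29·9.55 = 7.5755.
E[X²] = 0.28·47.88 + 0.26·52.02 + 0.17·94.2433 + 0.29·100.743 = 72.1685.
Var(X) = E[X²] − (E[X])² = 72.1685 − 57.3882 = 14.7803.
SD(X) = √14.7803 = 3.84452.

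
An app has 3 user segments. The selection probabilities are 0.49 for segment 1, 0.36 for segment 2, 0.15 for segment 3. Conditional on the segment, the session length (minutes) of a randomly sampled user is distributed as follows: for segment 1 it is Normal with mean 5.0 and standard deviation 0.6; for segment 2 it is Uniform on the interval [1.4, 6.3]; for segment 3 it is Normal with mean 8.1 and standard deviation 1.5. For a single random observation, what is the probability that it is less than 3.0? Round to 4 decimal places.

0.1178

Conditional on each segment, P(X < 3.0): 1: 0.00042906; 2: 0.326531; 3: 0.000336929.
By total probability, P(X < 3.0) = 0.49·0.00042906 + 0.36·0.326531 + 0.15·0.000336929 = 0.117812.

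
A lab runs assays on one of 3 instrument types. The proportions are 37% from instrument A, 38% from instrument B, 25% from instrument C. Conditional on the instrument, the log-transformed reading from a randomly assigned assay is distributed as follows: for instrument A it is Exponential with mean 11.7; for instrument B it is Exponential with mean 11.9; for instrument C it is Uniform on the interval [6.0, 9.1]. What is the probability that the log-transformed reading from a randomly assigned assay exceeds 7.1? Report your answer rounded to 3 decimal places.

Conditional on each instrument, P(X > 7.1): A: 0.545072; B: 0.550659; C: 0.645161.
By total probability, P(X > 7.1) = 0.37·0.545072 + 0.38·0.550659 + 0.25·0.645161 = 0.572218.

0.572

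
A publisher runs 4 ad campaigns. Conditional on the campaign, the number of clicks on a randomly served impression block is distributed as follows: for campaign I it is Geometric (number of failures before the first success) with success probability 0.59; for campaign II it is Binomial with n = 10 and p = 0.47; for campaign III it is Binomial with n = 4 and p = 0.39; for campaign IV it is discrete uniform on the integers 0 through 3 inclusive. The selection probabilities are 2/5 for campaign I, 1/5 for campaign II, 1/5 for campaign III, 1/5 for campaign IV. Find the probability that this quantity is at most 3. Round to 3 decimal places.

0.829

Conditional on each campaign, P(X ≤ 3): I: 0.971742; II: 0.225501; III: 0.976866; IV: 1.
By total probability, P(X ≤ 3) = 0.4·0.971742 + 0.2·0.225501 + 0.2·0.976866 + 0.2·1 = 0.82917.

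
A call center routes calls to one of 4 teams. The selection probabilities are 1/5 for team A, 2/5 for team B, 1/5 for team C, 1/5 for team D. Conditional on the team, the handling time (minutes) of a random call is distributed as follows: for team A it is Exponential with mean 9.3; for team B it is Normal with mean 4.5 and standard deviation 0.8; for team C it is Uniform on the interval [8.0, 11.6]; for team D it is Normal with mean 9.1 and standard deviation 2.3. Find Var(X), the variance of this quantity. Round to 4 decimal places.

24.6424

Per component, A: μ=9.3, E[X²]=172.98; B: μ=4.5, E[X²]=20.89; C: μ=9.8, E[X²]=97.12; D: μ=9.1, E[X²]=88.1.
E[X] = 0.2·9.3 + 0.4·4.5 + 0.2·9.8 + 0.2·9.1 = 7.44.
E[X²] = 0.2·172.98 + 0.4·20.89 + 0.2·97.12 + 0.2·88.1 = 79.996.
Var(X) = E[X²] − (E[X])² = 79.996 − 55.3536 = 24.6424.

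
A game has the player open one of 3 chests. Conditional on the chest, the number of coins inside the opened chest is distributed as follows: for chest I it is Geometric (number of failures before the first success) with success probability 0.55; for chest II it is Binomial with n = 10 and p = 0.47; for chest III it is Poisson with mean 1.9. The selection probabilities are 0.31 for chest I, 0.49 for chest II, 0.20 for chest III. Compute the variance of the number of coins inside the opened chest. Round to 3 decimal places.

Per component, I: μ=0.818182, E[X²]=2.15702; II: μ=4.7, E[X²]=24.581; III: μ=1.9, E[X²]=5.51.
E[X] = 0.31·0.818182 + 0.49·4.7 + 0.2·1.9 = 2.93664.
E[X²] = 0.31·2.15702 + 0.49·24.581 + 0.2·5.51 = 13.8154.
Var(X) = E[X²] − (E[X])² = 13.8154 − 8.62383 = 5.19153.

5.192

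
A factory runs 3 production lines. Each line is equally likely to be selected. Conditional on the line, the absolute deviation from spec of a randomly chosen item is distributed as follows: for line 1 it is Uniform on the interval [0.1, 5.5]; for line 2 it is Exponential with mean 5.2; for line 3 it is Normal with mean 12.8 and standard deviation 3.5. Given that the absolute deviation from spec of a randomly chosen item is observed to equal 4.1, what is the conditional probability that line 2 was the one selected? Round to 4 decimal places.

Likelihoods f(4.1 | ·): 1: 0.185185; 2: 0.0874122; 3: 0.00518965.
Posterior ∝ prior × likelihood. Numerator for 2: 0.333333·0.0874122 = 0.0291374.
Normalizing constant: 0.333333·0.185185 + 0.333333·0.0874122 + 0.333333·0.00518965 = 0.0925957.
P(2 | observation) = 0.0291374 / 0.0925957 = 0.314673.

0.3147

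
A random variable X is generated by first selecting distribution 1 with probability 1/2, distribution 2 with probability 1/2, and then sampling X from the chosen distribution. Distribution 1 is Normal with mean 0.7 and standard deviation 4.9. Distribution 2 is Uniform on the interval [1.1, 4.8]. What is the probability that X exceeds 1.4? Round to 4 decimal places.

Conditional on each component, P(X > 1.4): 1: 0.443202; 2: 0.918919.
By total probability, P(X > 1.4) = 0.5·0.443202 + 0.5·0.918919 = 0.68106.

0.6811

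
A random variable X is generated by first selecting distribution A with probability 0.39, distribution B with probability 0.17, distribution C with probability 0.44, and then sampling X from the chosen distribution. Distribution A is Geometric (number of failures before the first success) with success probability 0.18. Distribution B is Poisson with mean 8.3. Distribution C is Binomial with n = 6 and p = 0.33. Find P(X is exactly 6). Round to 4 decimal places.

0.0411

Conditional on each component, P(X = 6): A: 0.0547212; B: 0.112847; C: 0.00129147.
By total probability, P(X = 6) = 0.39·0.0547212 + 0.17·0.112847 + 0.44·0.00129147 = 0.0410936.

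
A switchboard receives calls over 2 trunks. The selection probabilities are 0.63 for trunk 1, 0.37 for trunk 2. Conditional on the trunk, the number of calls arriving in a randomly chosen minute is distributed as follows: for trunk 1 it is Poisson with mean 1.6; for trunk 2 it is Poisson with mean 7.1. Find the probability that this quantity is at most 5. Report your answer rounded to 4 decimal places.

Conditional on each trunk, P(X ≤ 5): 1: 0.99396; 2: 0.288119.
By total probability, P(X ≤ 5) = 0.63·0.99396 + 0.37·0.288119 = 0.732799.

0.7328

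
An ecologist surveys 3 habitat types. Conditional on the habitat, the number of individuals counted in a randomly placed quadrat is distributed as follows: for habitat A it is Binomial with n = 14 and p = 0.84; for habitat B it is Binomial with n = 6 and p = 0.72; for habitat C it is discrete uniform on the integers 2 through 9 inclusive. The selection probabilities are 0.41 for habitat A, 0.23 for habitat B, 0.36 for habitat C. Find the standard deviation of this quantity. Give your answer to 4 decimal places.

3.7495

Per component, A: μ=11.76, E[X²]=140.179; B: μ=4.32, E[X²]=19.872; C: μ=5.5, E[X²]=35.5.
E[X] = 0.41·11.76 + 0.23·4.32 + 0.36·5.5 = 7.7952.
E[X²] = 0.41·140.179 + 0.23·19.872 + 0.36·35.5 = 74.824.
Var(X) = E[X²] − (E[X])² = 74.824 − 60.7651 = 14.0589.
SD(X) = √14.0589 = 3.74952.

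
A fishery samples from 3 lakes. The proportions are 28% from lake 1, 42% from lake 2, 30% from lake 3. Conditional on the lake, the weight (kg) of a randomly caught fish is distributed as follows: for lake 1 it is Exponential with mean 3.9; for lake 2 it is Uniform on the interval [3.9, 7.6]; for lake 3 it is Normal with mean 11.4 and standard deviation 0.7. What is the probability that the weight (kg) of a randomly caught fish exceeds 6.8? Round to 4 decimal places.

Conditional on each lake, P(X > 6.8): 1: 0.174891; 2: 0.216216; 3: 1.
By total probability, P(X > 6.8) = 0.28·0.174891 + 0.42·0.216216 + 0.3·1 = 0.43978.

0.4398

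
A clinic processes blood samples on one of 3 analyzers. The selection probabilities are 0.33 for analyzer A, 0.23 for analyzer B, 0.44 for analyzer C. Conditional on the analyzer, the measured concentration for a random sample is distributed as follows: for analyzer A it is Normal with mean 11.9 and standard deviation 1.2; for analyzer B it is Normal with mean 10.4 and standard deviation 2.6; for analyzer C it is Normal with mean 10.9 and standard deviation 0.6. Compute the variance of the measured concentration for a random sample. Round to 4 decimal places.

Per component, A: μ=11.9, E[X²]=143.05; B: μ=10.4, E[X²]=114.92; C: μ=10.9, E[X²]=119.17.
E[X] = 0.33·11.9 + 0.23·10.4 + 0.44·10.9 = 11.115.
E[X²] = 0.33·143.05 + 0.23·114.92 + 0.44·119.17 = 126.073.
Var(X) = E[X²] − (E[X])² = 126.073 − 123.543 = 2.52967.

2.5297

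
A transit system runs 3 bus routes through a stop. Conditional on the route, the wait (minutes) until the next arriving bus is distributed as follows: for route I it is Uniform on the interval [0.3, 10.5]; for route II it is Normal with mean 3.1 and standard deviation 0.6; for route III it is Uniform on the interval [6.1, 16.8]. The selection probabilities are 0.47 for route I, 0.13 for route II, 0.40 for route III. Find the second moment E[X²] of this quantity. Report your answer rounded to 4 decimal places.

For each component E[X²] = Var + (mean)², giving I: 37.83; II: 9.97; III: 140.643.
Overall E[X²] = 0.47·37.83 + 0.13·9.97 + 0.4·140.643 = 75.3335.

75.3335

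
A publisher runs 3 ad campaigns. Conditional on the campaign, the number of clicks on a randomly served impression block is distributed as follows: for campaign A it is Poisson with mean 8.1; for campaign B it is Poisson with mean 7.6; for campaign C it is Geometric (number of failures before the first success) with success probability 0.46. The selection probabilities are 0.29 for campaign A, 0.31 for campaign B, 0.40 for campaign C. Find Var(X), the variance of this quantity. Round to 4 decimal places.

16.4334

Per component, A: μ=8.1, E[X²]=73.71; B: μ=7.6, E[X²]=65.36; C: μ=1.17391, E[X²]=3.93006.
E[X] = 0.29·8.1 + 0.31·7.6 + 0.4·1.17391 = 5.17457.
E[X²] = 0.29·73.71 + 0.31·65.36 + 0.4·3.93006 = 43.2095.
Var(X) = E[X²] − (E[X])² = 43.2095 − 26.7761 = 16.4334.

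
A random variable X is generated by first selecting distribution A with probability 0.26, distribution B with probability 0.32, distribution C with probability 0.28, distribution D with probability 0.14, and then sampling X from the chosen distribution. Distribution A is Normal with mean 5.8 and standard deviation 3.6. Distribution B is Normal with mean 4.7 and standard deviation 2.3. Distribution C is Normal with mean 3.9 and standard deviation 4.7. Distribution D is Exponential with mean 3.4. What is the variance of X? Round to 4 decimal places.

Per component, A: μ=5.8, E[X²]=46.6; B: μ=4.7, E[X²]=27.38; C: μ=3.9, E[X²]=37.3; D: μ=3.4, E[X²]=23.12.
E[X] = 0.26·5.8 + 0.32·4.7 + 0.28·3.9 + 0.14·3.4 = 4.58.
E[X²] = 0.26·46.6 + 0.32·27.38 + 0.28·37.3 + 0.14·23.12 = 34.5584.
Var(X) = E[X²] − (E[X])² = 34.5584 − 20.9764 = 13.582.

13.5820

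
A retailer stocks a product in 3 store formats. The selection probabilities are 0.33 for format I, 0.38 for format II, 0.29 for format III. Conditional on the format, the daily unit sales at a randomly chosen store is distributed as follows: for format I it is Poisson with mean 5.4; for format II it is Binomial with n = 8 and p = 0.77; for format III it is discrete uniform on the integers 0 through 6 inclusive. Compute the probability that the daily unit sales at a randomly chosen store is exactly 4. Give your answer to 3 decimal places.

Conditional on each format, P(X = 4): I: 0.16002; II: 0.0688608; III: 0.142857.
By total probability, P(X = 4) = 0.33·0.16002 + 0.38·0.0688608 + 0.29·0.142857 = 0.120402.

0.120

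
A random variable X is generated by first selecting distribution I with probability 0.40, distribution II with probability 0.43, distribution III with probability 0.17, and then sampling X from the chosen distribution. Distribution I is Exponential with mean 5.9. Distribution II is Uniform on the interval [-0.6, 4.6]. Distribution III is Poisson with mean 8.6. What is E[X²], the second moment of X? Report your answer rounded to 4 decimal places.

44.5721

For each component E[X²] = Var + (mean)², giving I: 69.62; II: 6.25333; III: 82.56.
Overall E[X²] = 0.4·69.62 + 0.43·6.25333 + 0.17·82.56 = 44.5721.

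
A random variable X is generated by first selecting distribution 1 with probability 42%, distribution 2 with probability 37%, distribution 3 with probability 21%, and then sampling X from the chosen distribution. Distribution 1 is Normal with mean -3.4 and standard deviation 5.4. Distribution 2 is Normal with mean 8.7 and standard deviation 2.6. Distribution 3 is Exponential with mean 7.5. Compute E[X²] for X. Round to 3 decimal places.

71.234

For each component E[X²] = Var + (mean)², giving 1: 40.72; 2: 82.45; 3: 112.5.
Overall E[X²] = 0.42·40.72 + 0.37·82.45 + 0.21·112.5 = 71.2339.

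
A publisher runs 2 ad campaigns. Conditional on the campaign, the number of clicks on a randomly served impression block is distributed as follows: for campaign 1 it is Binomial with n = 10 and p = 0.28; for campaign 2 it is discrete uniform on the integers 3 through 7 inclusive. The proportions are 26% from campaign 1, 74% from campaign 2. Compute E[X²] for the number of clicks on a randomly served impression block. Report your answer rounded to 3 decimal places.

For each component E[X²] = Var + (mean)², giving 1: 9.856; 2: 27.
Overall E[X²] = 0.26·9.856 + 0.74·27 = 22.5426.

22.543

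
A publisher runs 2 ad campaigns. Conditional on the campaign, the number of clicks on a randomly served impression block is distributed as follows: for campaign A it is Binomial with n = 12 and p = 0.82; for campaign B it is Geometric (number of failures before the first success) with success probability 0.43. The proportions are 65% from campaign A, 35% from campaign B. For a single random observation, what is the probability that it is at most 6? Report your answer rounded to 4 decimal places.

Conditional on each campaign, P(X ≤ 6): A: 0.0116241; B: 0.980451.
By total probability, P(X ≤ 6) = 0.65·0.0116241 + 0.35·0.980451 = 0.350714.

0.3507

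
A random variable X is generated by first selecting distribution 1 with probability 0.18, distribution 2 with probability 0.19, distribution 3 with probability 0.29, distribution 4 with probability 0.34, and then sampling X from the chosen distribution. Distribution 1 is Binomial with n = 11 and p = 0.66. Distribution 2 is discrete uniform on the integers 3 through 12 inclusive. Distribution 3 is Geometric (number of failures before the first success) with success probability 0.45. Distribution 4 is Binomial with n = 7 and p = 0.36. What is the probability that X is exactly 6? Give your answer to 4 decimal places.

Conditional on each component, P(X = 6): 1: 0.1735; 2: 0.1; 3: 0.0124563; 4: 0.00975198.
By total probability, P(X = 6) = 0.18·0.1735 + 0.19·0.1 + 0.29·0.0124563 + 0.34·0.00975198 = 0.057158.

0.0572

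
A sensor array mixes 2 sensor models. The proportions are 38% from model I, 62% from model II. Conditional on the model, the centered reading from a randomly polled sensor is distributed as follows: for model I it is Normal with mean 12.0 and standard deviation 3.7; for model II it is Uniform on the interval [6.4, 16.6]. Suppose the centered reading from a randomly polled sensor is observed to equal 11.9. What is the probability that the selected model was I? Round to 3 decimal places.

0.403

Likelihoods f(11.9 | ·): I: 0.107783; II: 0.0980392.
Posterior ∝ prior × likelihood. Numerator for I: 0.38·0.107783 = 0.0409575.
Normalizing constant: 0.38·0.107783 + 0.62·0.0980392 = 0.101742.
P(I | observation) = 0.0409575 / 0.101742 = 0.402563.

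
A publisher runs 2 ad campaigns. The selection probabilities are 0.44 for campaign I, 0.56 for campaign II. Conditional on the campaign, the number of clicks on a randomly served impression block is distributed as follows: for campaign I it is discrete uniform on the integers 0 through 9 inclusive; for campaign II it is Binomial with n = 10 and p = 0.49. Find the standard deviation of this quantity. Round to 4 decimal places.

2.2514

Per component, I: μ=4.5, E[X²]=28.5; II: μ=4.9, E[X²]=26.509.
E[X] = 0.44·4.5 + 0.56·4.9 = 4.724.
E[X²] = 0.44·28.5 + 0.56·26.509 = 27.385.
Var(X) = E[X²] − (E[X])² = 27.385 − 22.3162 = 5.06886.
SD(X) = √5.06886 = 2.25141.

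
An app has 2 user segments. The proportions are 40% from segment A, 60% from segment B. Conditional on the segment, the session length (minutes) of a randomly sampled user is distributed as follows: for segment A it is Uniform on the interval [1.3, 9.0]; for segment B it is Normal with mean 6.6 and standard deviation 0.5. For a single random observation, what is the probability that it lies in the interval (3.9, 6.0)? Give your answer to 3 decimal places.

Conditional on each segment, P(3.9 < X < 6.0): A: 0.272727; B: 0.11507.
By total probability, P(3.9 < X < 6.0) = 0.4·0.272727 + 0.6·0.11507 = 0.178133.

0.178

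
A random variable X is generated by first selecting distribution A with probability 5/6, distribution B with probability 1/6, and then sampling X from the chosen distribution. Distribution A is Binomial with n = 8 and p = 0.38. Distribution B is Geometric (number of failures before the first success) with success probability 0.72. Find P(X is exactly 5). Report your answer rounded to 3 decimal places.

Conditional on each component, P(X = 5): A: 0.10575; B: 0.00123915.
By total probability, P(X = 5) = 0.833333·0.10575 + 0.166667·0.00123915 = 0.0883317.

0.088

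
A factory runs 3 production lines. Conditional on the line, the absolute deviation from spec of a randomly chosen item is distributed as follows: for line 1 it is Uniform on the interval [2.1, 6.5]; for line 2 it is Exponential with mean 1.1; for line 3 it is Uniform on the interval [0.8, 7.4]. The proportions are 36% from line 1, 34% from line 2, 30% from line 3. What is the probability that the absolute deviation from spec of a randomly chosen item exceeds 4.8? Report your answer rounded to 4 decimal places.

0.2616

Conditional on each line, P(X > 4.8): 1: 0.386364; 2: 0.012732; 3: 0.393939.
By total probability, P(X > 4.8) = 0.36·0.386364 + 0.34·0.012732 + 0.3·0.393939 = 0.261602.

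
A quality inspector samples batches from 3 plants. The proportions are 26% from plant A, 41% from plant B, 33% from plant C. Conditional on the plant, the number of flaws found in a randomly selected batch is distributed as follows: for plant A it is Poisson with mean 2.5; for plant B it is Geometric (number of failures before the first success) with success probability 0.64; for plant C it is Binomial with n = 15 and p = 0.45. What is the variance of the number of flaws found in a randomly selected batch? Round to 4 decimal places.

9.3654

Per component, A: μ=2.5, E[X²]=8.75; B: μ=0.5625, E[X²]=1.19531; C: μ=6.75, E[X²]=49.275.
E[X] = 0.26·2.5 + 0.41·0.5625 + 0.33·6.75 = 3.10813.
E[X²] = 0.26·8.75 + 0.41·1.19531 + 0.33·49.275 = 19.0258.
Var(X) = E[X²] − (E[X])² = 19.0258 − 9.66044 = 9.36539.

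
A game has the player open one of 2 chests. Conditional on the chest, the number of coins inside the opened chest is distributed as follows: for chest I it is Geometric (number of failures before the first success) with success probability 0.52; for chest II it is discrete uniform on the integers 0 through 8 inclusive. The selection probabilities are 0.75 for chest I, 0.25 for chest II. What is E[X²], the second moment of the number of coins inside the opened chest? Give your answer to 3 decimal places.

7.637

For each component E[X²] = Var + (mean)², giving I: 2.62722; II: 22.6667.
Overall E[X²] = 0.75·2.62722 + 0.25·22.6667 = 7.63708.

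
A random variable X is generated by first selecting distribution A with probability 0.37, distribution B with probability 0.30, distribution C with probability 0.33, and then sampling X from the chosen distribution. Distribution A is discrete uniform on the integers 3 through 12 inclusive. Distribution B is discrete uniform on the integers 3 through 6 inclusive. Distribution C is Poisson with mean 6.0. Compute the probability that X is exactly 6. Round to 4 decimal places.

Conditional on each component, P(X = 6): A: 0.1; B: 0.25; C: 0.160623.
By total probability, P(X = 6) = 0.37·0.1 + 0.3·0.25 + 0.33·0.160623 = 0.165006.

0.1650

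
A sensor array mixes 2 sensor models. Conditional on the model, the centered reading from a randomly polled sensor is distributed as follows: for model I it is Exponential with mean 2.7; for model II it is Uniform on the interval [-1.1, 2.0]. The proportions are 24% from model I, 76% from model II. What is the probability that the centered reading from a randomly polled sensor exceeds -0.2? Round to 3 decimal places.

0.779

Conditional on each model, P(X > -0.2): I: 1; II: 0.709677.
By total probability, P(X > -0.2) = 0.24·1 + 0.76·0.709677 = 0.779355.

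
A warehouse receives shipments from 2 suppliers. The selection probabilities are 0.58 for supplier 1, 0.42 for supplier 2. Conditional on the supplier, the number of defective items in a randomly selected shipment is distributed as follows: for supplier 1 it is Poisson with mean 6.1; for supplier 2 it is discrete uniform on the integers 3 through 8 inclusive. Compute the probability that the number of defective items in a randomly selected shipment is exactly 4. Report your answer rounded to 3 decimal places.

0.145

Conditional on each supplier, P(X = 4): 1: 0.129393; 2: 0.166667.
By total probability, P(X = 4) = 0.58·0.129393 + 0.42·0.166667 = 0.145048.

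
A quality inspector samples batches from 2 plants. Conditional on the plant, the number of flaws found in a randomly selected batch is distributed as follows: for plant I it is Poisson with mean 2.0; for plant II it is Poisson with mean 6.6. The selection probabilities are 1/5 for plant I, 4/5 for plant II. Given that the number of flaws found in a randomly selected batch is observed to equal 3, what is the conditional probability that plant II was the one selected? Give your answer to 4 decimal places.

Likelihoods P(X=3 | ·): I: 0.180447; II: 0.0651834.
Posterior ∝ prior × likelihood. Numerator for II: 0.8·0.0651834 = 0.0521467.
Normalizing constant: 0.2·0.180447 + 0.8·0.0651834 = 0.0882361.
P(II | observation) = 0.0521467 / 0.0882361 = 0.590991.

0.5910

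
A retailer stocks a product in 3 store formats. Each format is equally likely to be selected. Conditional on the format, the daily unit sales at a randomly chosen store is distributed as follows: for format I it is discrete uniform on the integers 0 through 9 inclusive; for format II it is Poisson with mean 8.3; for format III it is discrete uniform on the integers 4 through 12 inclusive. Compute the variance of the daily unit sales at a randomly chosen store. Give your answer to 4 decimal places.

10.7144

Per component, I: μ=4.5, E[X²]=28.5; II: μ=8.3, E[X²]=77.19; III: μ=8, E[X²]=70.6667.
E[X] = 0.333333·4.5 + 0.333333·8.3 + 0.333333·8 = 6.93333.
E[X²] = 0.333333·28.5 + 0.333333·77.19 + 0.333333·70.6667 = 58.7856.
Var(X) = E[X²] − (E[X])² = 58.7856 − 48.0711 = 10.7144.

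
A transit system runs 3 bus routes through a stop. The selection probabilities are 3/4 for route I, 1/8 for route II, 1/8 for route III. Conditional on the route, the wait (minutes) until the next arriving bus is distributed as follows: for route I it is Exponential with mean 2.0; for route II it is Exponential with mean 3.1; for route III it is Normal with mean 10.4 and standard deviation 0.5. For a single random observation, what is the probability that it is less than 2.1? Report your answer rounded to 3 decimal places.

Conditional on each route, P(X < 2.1): I: 0.650062; II: 0.492074; III: 0.
By total probability, P(X < 2.1) = 0.75·0.650062 + 0.125·0.492074 + 0.125·0 = 0.549056.

0.549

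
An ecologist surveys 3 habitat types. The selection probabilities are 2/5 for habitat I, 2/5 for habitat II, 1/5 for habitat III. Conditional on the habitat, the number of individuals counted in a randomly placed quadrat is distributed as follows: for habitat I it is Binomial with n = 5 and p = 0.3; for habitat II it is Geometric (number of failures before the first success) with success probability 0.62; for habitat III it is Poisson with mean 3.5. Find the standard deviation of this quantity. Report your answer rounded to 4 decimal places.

1.6212

Per component, I: μ=1.5, E[X²]=3.3; II: μ=0.612903, E[X²]=1.3642; III: μ=3.5, E[X²]=15.75.
E[X] = 0.4·1.5 + 0.4·0.612903 + 0.2·3.5 = 1.54516.
E[X²] = 0.4·3.3 + 0.4·1.3642 + 0.2·15.75 = 5.01568.
Var(X) = E[X²] − (E[X])² = 5.01568 − 2.38752 = 2.62816.
SD(X) = √2.62816 = 1.62116.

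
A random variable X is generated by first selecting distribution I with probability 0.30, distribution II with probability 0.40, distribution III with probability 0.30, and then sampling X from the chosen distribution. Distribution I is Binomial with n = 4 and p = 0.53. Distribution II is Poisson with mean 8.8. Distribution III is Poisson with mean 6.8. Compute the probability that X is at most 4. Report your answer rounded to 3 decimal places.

0.382

Conditional on each component, P(X ≤ 4): I: 1; II: 0.0620978; III: 0.192031.
By total probability, P(X ≤ 4) = 0.3·1 + 0.4·0.0620978 + 0.3·0.192031 = 0.382448.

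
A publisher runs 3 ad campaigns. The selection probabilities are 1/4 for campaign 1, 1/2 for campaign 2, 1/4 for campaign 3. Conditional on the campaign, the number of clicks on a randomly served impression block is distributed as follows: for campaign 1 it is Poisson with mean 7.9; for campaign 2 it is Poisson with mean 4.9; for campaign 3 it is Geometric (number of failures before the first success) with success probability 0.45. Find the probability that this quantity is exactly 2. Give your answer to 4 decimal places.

0.0816

Conditional on each campaign, P(X = 2): 1: 0.0115691; 2: 0.0893962; 3: 0.136125.
By total probability, P(X = 2) = 0.25·0.0115691 + 0.5·0.0893962 + 0.25·0.136125 = 0.0816216.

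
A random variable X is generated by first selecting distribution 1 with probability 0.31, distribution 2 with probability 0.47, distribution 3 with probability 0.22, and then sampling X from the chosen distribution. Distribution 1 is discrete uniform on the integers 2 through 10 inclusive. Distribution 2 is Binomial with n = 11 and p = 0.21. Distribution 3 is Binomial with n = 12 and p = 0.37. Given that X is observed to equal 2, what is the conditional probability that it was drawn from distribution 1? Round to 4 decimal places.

Likelihoods P(X=2 | ·): 1: 0.111111; 2: 0.2907; 3: 0.0889924.
Posterior ∝ prior × likelihood. Numerator for 1: 0.31·0.111111 = 0.0344444.
Normalizing constant: 0.31·0.111111 + 0.47·0.2907 + 0.22·0.0889924 = 0.190652.
P(1 | observation) = 0.0344444 / 0.190652 = 0.180667.

0.1807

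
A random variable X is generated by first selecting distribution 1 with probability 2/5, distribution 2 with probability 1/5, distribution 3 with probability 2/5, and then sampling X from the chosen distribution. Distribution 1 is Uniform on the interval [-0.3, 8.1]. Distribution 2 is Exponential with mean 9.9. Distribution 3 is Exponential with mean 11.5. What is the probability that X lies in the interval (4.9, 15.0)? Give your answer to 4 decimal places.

0.3830

Conditional on each component, P(4.9 < X < 15.0): 1: 0.380952; 2: 0.389827; 3: 0.38171.
By total probability, P(4.9 < X < 15.0) = 0.4·0.380952 + 0.2·0.389827 + 0.4·0.38171 = 0.38303.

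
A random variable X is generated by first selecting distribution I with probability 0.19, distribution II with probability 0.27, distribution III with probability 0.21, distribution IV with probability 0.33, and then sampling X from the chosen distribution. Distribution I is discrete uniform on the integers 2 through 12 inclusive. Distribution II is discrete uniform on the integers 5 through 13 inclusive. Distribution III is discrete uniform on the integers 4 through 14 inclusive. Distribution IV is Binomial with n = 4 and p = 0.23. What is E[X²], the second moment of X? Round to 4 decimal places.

For each component E[X²] = Var + (mean)², giving I: 59; II: 87.6667; III: 91; IV: 1.5548.
Overall E[X²] = 0.19·59 + 0.27·87.6667 + 0.21·91 + 0.33·1.5548 = 54.5031.

54.5031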